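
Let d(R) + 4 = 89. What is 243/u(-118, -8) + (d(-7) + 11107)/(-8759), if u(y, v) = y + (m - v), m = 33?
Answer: -2990221/674443 ≈ -4.4336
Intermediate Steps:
d(R) = 85 (d(R) = -4 + 89 = 85)
u(y, v) = 33 + y - v (u(y, v) = y + (33 - v) = 33 + y - v)
243/u(-118, -8) + (d(-7) + 11107)/(-8759) = 243/(33 - 118 - 1*(-8)) + (85 + 11107)/(-8759) = 243/(33 - 118 + 8) + 11192*(-1/8759) = 243/(-77) - 11192/8759 = 243*(-1/77) - 11192/8759 = -243/77 - 11192/8759 = -2990221/674443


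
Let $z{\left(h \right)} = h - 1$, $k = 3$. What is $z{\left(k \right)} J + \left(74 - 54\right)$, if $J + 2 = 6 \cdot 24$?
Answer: $304$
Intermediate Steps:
$z{\left(h \right)} = -1 + h$
$J = 142$ ($J = -2 + 6 \cdot 24 = -2 + 144 = 142$)
$z{\left(k \right)} J + \left(74 - 54\right) = \left(-1 + 3\right) 142 + \left(74 - 54\right) = 2 \cdot 142 + \left(74 - 54\right) = 284 + 20 = 304$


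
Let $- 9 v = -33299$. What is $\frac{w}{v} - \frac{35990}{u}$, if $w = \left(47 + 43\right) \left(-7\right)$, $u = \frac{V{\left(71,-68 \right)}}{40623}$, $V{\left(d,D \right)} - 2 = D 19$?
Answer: $\frac{231827883833}{204551} \approx 1.1334 \cdot 10^{6}$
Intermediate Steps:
$V{\left(d,D \right)} = 2 + 19 D$ ($V{\left(d,D \right)} = 2 + D 19 = 2 + 19 D$)
$u = - \frac{430}{13541}$ ($u = \frac{2 + 19 \left(-68\right)}{40623} = \left(2 - 1292\right) \frac{1}{40623} = \left(-1290\right) \frac{1}{40623} = - \frac{430}{13541} \approx -0.031755$)
$v = \frac{33299}{9}$ ($v = \left(- \frac{1}{9}\right) \left(-33299\right) = \frac{33299}{9} \approx 3699.9$)
$w = -630$ ($w = 90 \left(-7\right) = -630$)
$\frac{w}{v} - \frac{35990}{u} = - \frac{630}{\frac{33299}{9}} - \frac{35990}{- \frac{430}{13541}} = \left(-630\right) \frac{9}{33299} - - \frac{48734059}{43} = - \frac{810}{4757} + \frac{48734059}{43} = \frac{231827883833}{204551}$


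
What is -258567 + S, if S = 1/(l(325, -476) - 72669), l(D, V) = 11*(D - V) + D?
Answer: -16427537212/63533 ≈ -2.5857e+5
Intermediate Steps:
l(D, V) = -11*V + 12*D (l(D, V) = (-11*V + 11*D) + D = -11*V + 12*D)
S = -1/63533 (S = 1/((-11*(-476) + 12*325) - 72669) = 1/((5236 + 3900) - 72669) = 1/(9136 - 72669) = 1/(-63533) = -1/63533 ≈ -1.5740e-5)
-258567 + S = -258567 - 1/63533 = -16427537212/63533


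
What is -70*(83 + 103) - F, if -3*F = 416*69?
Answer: -3452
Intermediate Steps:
F = -9568 (F = -416*69/3 = -1/3*28704 = -9568)
-70*(83 + 103) - F = -70*(83 + 103) - 1*(-9568) = -70*186 + 9568 = -13020 + 9568 = -3452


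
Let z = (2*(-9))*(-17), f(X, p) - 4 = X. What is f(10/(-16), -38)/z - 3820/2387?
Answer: -1031879/649264 ≈ -1.5893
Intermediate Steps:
f(X, p) = 4 + X
z = 306 (z = -18*(-17) = 306)
f(10/(-16), -38)/z - 3820/2387 = (4 + 10/(-16))/306 - 3820/2387 = (4 + 10*(-1/16))*(1/306) - 3820*1/2387 = (4 - 5/8)*(1/306) - 3820/2387 = (27/8)*(1/306) - 3820/2387 = 3/272 - 3820/2387 = -1031879/649264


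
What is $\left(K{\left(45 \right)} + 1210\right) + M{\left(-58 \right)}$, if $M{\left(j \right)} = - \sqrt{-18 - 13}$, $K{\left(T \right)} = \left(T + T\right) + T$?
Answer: $1345 - i \sqrt{31} \approx 1345.0 - 5.5678 i$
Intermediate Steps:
$K{\left(T \right)} = 3 T$ ($K{\left(T \right)} = 2 T + T = 3 T$)
$M{\left(j \right)} = - i \sqrt{31}$ ($M{\left(j \right)} = - \sqrt{-31} = - i \sqrt{31}$)
$\left(K{\left(45 \right)} + 1210\right) + M{\left(-58 \right)} = \left(3 \cdot 45 + 1210\right) - i \sqrt{31} = \left(135 + 1210\right) - i \sqrt{31} = 1345 - i \sqrt{31}$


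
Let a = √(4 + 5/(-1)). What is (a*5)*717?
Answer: 3585*I ≈ 3585.0*I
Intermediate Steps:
a = I (a = √(4 + 5*(-1)) = √(4 - 5) = √(-1) = I ≈ 1.0*I)
(a*5)*717 = (I*5)*717 = (5*I)*717 = 3585*I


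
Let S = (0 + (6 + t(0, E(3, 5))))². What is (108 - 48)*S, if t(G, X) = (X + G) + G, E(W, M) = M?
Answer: 7260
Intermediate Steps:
t(G, X) = X + 2*G (t(G, X) = (G + X) + G = X + 2*G)
S = 121 (S = (0 + (6 + (5 + 2*0)))² = (0 + (6 + (5 + 0)))² = (0 + (6 + 5))² = (0 + 11)² = 11² = 121)
(108 - 48)*S = (108 - 48)*121 = 60*121 = 7260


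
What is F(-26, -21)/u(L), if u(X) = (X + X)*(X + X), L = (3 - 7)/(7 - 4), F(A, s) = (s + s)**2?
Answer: 3969/16 ≈ 248.06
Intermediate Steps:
F(A, s) = 4*s**2 (F(A, s) = (2*s)**2 = 4*s**2)
L = -4/3 ≈ -1.3333
u(X) = 4*X**2 (u(X) = (2*X)*(2*X) = 4*X**2)
F(-26, -21)/u(L) = (4*(-21)**2)/((4*(-4/3)**2)) = (4*441)/((4*(16/9))) = 1764/(64/9) = 1764*(9/64) = 3969/16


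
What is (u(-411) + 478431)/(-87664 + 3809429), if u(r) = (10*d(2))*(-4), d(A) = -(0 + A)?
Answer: 478511/3721765 ≈ 0.12857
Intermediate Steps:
d(A) = -A
u(r) = 80 (u(r) = (10*(-1*2))*(-4) = (10*(-2))*(-4) = -20*(-4) = 80)
(u(-411) + 478431)/(-87664 + 3809429) = (80 + 478431)/(-87664 + 3809429) = 478511/3721765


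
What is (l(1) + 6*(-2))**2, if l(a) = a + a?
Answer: 100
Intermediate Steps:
l(a) = 2*a
(l(1) + 6*(-2))**2 = (2*1 + 6*(-2))**2 = (2 - 12)**2 = (-10)**2 = 100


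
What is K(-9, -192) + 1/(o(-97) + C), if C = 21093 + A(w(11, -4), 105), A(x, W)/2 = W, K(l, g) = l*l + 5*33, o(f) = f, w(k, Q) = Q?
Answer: 5216677/21206 ≈ 246.00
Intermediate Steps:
K(l, g) = 165 + l² (K(l, g) = l² + 165 = 165 + l²)
A(x, W) = 2*W
C = 21303 (C = 21093 + 2*105 = 21093 + 210 = 21303)
K(-9, -192) + 1/(o(-97) + C) = (165 + (-9)²) + 1/(-97 + 21303) = (165 + 81) + 1/21206 = 246 + 1/21206 = 5216677/21206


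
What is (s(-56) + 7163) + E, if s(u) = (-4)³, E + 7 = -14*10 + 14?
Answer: 6966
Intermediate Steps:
E = -133 (E = -7 + (-14*10 + 14) = -7 + (-140 + 14) = -7 - 126 = -133)
s(u) = -64
(s(-56) + 7163) + E = (-64 + 7163) - 133 = 7099 - 133 = 6966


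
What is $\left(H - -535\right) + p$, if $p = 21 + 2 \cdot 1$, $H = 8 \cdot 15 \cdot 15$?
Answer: $2358$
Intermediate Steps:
$H = 1800$ ($H = 120 \cdot 15 = 1800$)
$p = 23$ ($p = 21 + 2 = 23$)
$\left(H - -535\right) + p = \left(1800 - -535\right) + 23 = \left(1800 + 535\right) + 23 = 2335 + 23 = 2358$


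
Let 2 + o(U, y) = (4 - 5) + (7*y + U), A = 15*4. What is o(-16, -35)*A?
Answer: -15840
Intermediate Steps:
A = 60
o(U, y) = -3 + U + 7*y (o(U, y) = -2 + ((4 - 5) + (7*y + U)) = -2 + (-1 + (U + 7*y)) = -2 + (-1 + U + 7*y) = -3 + U + 7*y)
o(-16, -35)*A = (-3 - 16 + 7*(-35))*60 = (-3 - 16 - 245)*60 = -264*60 = -15840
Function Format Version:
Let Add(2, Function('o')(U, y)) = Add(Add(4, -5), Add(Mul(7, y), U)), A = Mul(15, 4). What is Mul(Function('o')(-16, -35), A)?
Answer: -15840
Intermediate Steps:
A = 60
Function('o')(U, y) = Add(-3, U, Mul(7, y)) (Function('o')(U, y) = Add(-2, Add(Add(4, -5), Add(Mul(7, y), U))) = Add(-2, Add(-1, Add(U, Mul(7, y)))) = Add(-2, Add(-1, U, Mul(7, y))) = Add(-3, U, Mul(7, y)))
Mul(Function('o')(-16, -35), A) = Mul(Add(-3, -16, Mul(7, -35)), 60) = Mul(Add(-3, -16, -245), 60) = Mul(-264, 60) = -15840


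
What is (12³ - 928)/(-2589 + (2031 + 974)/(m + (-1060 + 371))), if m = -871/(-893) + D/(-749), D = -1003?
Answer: -9185888300/29778078893 ≈ -0.30848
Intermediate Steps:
m = 1548058/668857 (m = -871/(-893) - 1003/(-749) = -871*(-1/893) - 1003*(-1/749) = 871/893 + 1003/749 = 1548058/668857 ≈ 2.3145)
(12³ - 928)/(-2589 + (2031 + 974)/(m + (-1060 + 371))) = (12³ - 928)/(-2589 + (2031 + 974)/(1548058/668857 + (-1060 + 371))) = (1728 - 928)/(-2589 + 3005/(1548058/668857 - 689)) = 800/(-2589 + 3005/(-459294415/668857)) = 800/(-2589 + 3005*(-668857/459294415)) = 800/(-2589 - 401983057/91858883) = 800/(-238224631144/91858883) = 800*(-91858883/238224631144) = -9185888300/29778078893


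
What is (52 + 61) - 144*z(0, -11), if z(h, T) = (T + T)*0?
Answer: 113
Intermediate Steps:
z(h, T) = 0 (z(h, T) = (2*T)*0 = 0)
(52 + 61) - 144*z(0, -11) = (52 + 61) - 144*0 = 113 + 0 = 113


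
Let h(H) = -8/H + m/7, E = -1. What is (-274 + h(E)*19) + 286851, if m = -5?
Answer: 2007008/7 ≈ 2.8672e+5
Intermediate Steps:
h(H) = -5/7 - 8/H (h(H) = -8/H - 5/7 = -5/7 - 8/H)
(-274 + h(E)*19) + 286851 = (-274 + (-5/7 - 8/(-1))*19) + 286851 = (-274 + (-5/7 - 8*(-1))*19) + 286851 = (-274 + (-5/7 + 8)*19) + 286851 = (-274 + (51/7)*19) + 286851 = (-274 + 969/7) + 286851 = -949/7 + 286851 = 2007008/7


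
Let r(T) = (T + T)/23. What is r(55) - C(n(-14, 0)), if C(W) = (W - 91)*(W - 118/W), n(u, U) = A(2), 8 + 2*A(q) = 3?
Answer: 1924747/460 ≈ 4184.2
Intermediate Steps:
A(q) = -5/2 (A(q) = -4 + (1/2)*3 = -4 + 3/2 = -5/2)
n(u, U) = -5/2
r(T) = 2*T/23 (r(T) = (2*T)*(1/23) = 2*T/23)
C(W) = (-91 + W)*(W - 118/W)
r(55) - C(n(-14, 0)) = (2/23)*55 - (-118 + (-5/2)**2 - 91*(-5/2) + 10738/(-5/2)) = 110/23 - (-118 + 25/4 + 455/2 + 10738*(-2/5)) = 110/23 - (-118 + 25/4 + 455/2 - 21476/5) = 110/23 - 1*(-83589/20) = 110/23 + 83589/20 = 1924747/460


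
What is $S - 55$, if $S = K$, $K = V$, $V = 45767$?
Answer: $45712$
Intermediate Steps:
$K = 45767$
$S = 45767$
$S - 55 = 45767 - 55 = 45712$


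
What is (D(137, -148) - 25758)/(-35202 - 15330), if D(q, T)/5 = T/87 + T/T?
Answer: 2241251/4396284 ≈ 0.50981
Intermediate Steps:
D(q, T) = 5 + 5*T/87 (D(q, T) = 5*(T/87 + T/T) = 5*(T*(1/87) + 1) = 5*(T/87 + 1) = 5*(1 + T/87) = 5 + 5*T/87)
(D(137, -148) - 25758)/(-35202 - 15330) = ((5 + (5/87)*(-148)) - 25758)/(-35202 - 15330) = ((5 - 740/87) - 25758)/(-50532) = (-305/87 - 25758)*(-1/50532) = -2241251/87*(-1/50532) = 2241251/4396284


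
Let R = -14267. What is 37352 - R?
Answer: 51619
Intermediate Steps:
37352 - R = 37352 - 1*(-14267) = 37352 + 14267 = 51619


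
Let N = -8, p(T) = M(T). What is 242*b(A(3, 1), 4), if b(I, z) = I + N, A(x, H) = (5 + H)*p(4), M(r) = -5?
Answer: -9196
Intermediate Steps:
p(T) = -5
A(x, H) = -25 - 5*H (A(x, H) = (5 + H)*(-5) = -25 - 5*H)
b(I, z) = -8 + I (b(I, z) = I - 8 = -8 + I)
242*b(A(3, 1), 4) = 242*(-8 + (-25 - 5*1)) = 242*(-8 + (-25 - 5)) = 242*(-8 - 30) = 242*(-38) = -9196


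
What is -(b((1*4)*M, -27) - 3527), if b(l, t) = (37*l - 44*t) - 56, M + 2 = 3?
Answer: 2247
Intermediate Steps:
M = 1 (M = -2 + 3 = 1)
b(l, t) = -56 - 44*t + 37*l (b(l, t) = (-44*t + 37*l) - 56 = -56 - 44*t + 37*l)
-(b((1*4)*M, -27) - 3527) = -((-56 - 44*(-27) + 37*((1*4)*1)) - 3527) = -((-56 + 1188 + 37*(4*1)) - 3527) = -((-56 + 1188 + 37*4) - 3527) = -((-56 + 1188 + 148) - 3527) = -(1280 - 3527) = -1*(-2247) = 2247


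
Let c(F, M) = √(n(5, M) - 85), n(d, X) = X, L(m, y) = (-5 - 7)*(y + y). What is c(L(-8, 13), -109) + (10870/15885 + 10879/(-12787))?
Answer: -6763645/40624299 + I*√194 ≈ -0.16649 + 13.928*I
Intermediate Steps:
L(m, y) = -24*y
c(F, M) = √(-85 + M) (c(F, M) = √(M - 85) = √(-85 + M))
c(L(-8, 13), -109) + (10870/15885 + 10879/(-12787)) = √(-85 - 109) + (10870/15885 + 10879/(-12787)) = √(-194) + (10870*(1/15885) + 10879*(-1/12787)) = I*√194 + (2174/3177 - 10879/12787) = I*√194 - 6763645/40624299 = -6763645/40624299 + I*√194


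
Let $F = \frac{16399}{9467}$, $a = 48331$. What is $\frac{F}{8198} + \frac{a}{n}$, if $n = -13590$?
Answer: $- \frac{937692142459}{263681558235} \approx -3.5562$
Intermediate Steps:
$F = \frac{16399}{9467}$ ($F = 16399 \cdot \frac{1}{9467} = \frac{16399}{9467} \approx 1.7322$)
$\frac{F}{8198} + \frac{a}{n} = \frac{16399}{9467 \cdot 8198} + \frac{48331}{-13590} = \frac{16399}{9467} \cdot \frac{1}{8198} + 48331 \left(- \frac{1}{13590}\right) = \frac{16399}{77610466} - \frac{48331}{13590} = - \frac{937692142459}{263681558235}$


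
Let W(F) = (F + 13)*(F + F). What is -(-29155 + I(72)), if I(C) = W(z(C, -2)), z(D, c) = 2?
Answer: 29095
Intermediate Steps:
W(F) = 2*F*(13 + F) (W(F) = (13 + F)*(2*F) = 2*F*(13 + F))
I(C) = 60 (I(C) = 2*2*(13 + 2) = 2*2*15 = 60)
-(-29155 + I(72)) = -(-29155 + 60) = -1*(-29095) = 29095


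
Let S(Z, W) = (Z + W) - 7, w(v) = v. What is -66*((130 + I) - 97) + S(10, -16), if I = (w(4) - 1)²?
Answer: -2785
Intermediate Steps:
I = 9 (I = (4 - 1)² = 3² = 9)
S(Z, W) = -7 + W + Z (S(Z, W) = (W + Z) - 7 = -7 + W + Z)
-66*((130 + I) - 97) + S(10, -16) = -66*((130 + 9) - 97) + (-7 - 16 + 10) = -66*(139 - 97) - 13 = -66*42 - 13 = -2772 - 13 = -2785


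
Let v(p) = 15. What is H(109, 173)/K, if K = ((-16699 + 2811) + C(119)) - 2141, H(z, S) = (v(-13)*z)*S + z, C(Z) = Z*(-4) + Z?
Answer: -141482/8193 ≈ -17.269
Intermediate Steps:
C(Z) = -3*Z (C(Z) = -4*Z + Z = -3*Z)
H(z, S) = z + 15*S*z (H(z, S) = (15*z)*S + z = 15*S*z + z = z + 15*S*z)
K = -16386 (K = ((-16699 + 2811) - 3*119) - 2141 = (-13888 - 357) - 2141 = -14245 - 2141 = -16386)
H(109, 173)/K = (109*(1 + 15*173))/(-16386) = (109*(1 + 2595))*(-1/16386) = (109*2596)*(-1/16386) = 282964*(-1/16386) = -141482/8193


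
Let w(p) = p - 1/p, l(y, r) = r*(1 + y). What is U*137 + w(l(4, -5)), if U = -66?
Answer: -226674/25 ≈ -9067.0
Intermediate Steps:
U*137 + w(l(4, -5)) = -66*137 + (-5*(1 + 4) - 1/((-5*(1 + 4)))) = -9042 + (-5*5 - 1/((-5*5))) = -9042 + (-25 - 1/(-25)) = -9042 + (-25 - 1*(-1/25)) = -9042 + (-25 + 1/25) = -9042 - 624/25 = -226674/25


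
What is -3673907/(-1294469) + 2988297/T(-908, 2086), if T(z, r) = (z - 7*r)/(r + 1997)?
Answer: -478607264688053/608400430 ≈ -7.8667e+5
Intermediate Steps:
T(z, r) = (z - 7*r)/(1997 + r)
-3673907/(-1294469) + 2988297/T(-908, 2086) = -3673907/(-1294469) + 2988297/(((-908 - 7*2086)/(1997 + 2086))) = -3673907*(-1/1294469) + 2988297/(((-908 - 14602)/4083)) = 3673907/1294469 + 2988297/(((1/4083)*(-15510))) = 3673907/1294469 + 2988297/(-5170/1361) = 3673907/1294469 + 2988297*(-1361/5170) = 3673907/1294469 - 4067072217/5170 = -478607264688053/608400430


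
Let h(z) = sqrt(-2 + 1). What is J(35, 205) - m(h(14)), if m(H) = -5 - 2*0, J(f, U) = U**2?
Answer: 42030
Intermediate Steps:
h(z) = I (h(z) = sqrt(-1) = I)
m(H) = -5 (m(H) = -5 + 0 = -5)
J(35, 205) - m(h(14)) = 205**2 - 1*(-5) = 42025 + 5 = 42030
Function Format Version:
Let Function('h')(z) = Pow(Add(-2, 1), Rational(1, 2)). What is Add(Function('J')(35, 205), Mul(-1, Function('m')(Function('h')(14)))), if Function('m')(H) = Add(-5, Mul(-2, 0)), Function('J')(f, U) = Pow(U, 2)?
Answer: 42030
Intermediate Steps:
Function('h')(z) = I (Function('h')(z) = Pow(-1, Rational(1, 2)) = I)
Function('m')(H) = -5 (Function('m')(H) = Add(-5, 0) = -5)
Add(Function('J')(35, 205), Mul(-1, Function('m')(Function('h')(14)))) = Add(Pow(205, 2), Mul(-1, -5)) = Add(42025, 5) = 42030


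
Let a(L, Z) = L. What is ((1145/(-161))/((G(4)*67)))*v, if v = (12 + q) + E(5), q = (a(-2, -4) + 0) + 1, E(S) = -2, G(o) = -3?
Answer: 3435/10787 ≈ 0.31844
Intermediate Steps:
q = -1 (q = (-2 + 0) + 1 = -2 + 1 = -1)
v = 9 (v = (12 - 1) - 2 = 11 - 2 = 9)
((1145/(-161))/((G(4)*67)))*v = ((1145/(-161))/((-3*67)))*9 = ((1145*(-1/161))/(-201))*9 = -1145/161*(-1/201)*9 = (1145/32361)*9 = 3435/10787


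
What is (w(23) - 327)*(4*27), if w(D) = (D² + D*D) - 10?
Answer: 77868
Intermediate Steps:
w(D) = -10 + 2*D² (w(D) = (D² + D²) - 10 = 2*D² - 10 = -10 + 2*D²)
(w(23) - 327)*(4*27) = ((-10 + 2*23²) - 327)*(4*27) = ((-10 + 2*529) - 327)*108 = ((-10 + 1058) - 327)*108 = (1048 - 327)*108 = 721*108 = 77868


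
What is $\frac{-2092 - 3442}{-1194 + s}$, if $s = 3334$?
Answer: $- \frac{2767}{1070} \approx -2.586$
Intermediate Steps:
$\frac{-2092 - 3442}{-1194 + s} = \frac{-2092 - 3442}{-1194 + 3334} = - \frac{5534}{2140} = \left(-5534\right) \frac{1}{2140} = - \frac{2767}{1070}$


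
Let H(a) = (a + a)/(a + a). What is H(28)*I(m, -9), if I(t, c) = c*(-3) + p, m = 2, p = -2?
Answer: 25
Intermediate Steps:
I(t, c) = -2 - 3*c (I(t, c) = c*(-3) - 2 = -3*c - 2 = -2 - 3*c)
H(a) = 1 (H(a) = (2*a)/((2*a)) = (2*a)*(1/(2*a)) = 1)
H(28)*I(m, -9) = 1*(-2 - 3*(-9)) = 1*(-2 + 27) = 1*25 = 25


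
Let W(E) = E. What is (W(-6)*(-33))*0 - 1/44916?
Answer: -1/44916 ≈ -2.2264e-5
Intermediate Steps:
(W(-6)*(-33))*0 - 1/44916 = -6*(-33)*0 - 1/44916 = 198*0 - 1*1/44916 = 0 - 1/44916 = -1/44916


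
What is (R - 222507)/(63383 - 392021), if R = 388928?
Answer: -166421/328638 ≈ -0.50640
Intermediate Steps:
(R - 222507)/(63383 - 392021) = (388928 - 222507)/(63383 - 392021) = 166421/(-328638) = 166421*(-1/328638) = -166421/328638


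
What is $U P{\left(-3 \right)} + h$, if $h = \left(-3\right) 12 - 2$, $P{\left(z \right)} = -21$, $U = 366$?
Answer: $-7724$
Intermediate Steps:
$h = -38$ ($h = -36 - 2 = -38$)
$U P{\left(-3 \right)} + h = 366 \left(-21\right) - 38 = -7686 - 38 = -7724$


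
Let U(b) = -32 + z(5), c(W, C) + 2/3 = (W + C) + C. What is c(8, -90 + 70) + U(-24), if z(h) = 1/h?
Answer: -967/15 ≈ -64.467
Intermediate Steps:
c(W, C) = -2/3 + W + 2*C (c(W, C) = -2/3 + ((W + C) + C) = -2/3 + ((C + W) + C) = -2/3 + (W + 2*C) = -2/3 + W + 2*C)
U(b) = -159/5 (U(b) = -32 + 1/5 = -159/5)
c(8, -90 + 70) + U(-24) = (-2/3 + 8 + 2*(-90 + 70)) - 159/5 = (-2/3 + 8 + 2*(-20)) - 159/5 = (-2/3 + 8 - 40) - 159/5 = -98/3 - 159/5 = -967/15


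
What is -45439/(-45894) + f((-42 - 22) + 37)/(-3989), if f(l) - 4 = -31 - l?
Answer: 45439/45894 ≈ 0.99009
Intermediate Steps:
f(l) = -27 - l (f(l) = 4 + (-31 - l) = -27 - l)
-45439/(-45894) + f((-42 - 22) + 37)/(-3989) = -45439/(-45894) + (-27 - ((-42 - 22) + 37))/(-3989) = -45439*(-1/45894) + (-27 - (-64 + 37))*(-1/3989) = 45439/45894 + (-27 - 1*(-27))*(-1/3989) = 45439/45894 + (-27 + 27)*(-1/3989) = 45439/45894 + 0*(-1/3989) = 45439/45894 + 0 = 45439/45894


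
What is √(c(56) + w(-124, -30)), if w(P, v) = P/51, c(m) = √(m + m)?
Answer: 2*√(-1581 + 2601*√7)/51 ≈ 2.8551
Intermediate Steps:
c(m) = √2*√m (c(m) = √(2*m) = √2*√m)
w(P, v) = P/51 (w(P, v) = P*(1/51) = P/51)
√(c(56) + w(-124, -30)) = √(√2*√56 + (1/51)*(-124)) = √(√2*(2*√14) - 124/51) = √(4*√7 - 124/51) = √(-124/51 + 4*√7)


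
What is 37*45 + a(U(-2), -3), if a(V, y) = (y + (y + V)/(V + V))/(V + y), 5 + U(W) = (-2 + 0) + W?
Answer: 59947/36 ≈ 1665.2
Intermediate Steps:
U(W) = -7 + W (U(W) = -5 + ((-2 + 0) + W) = -5 + (-2 + W) = -7 + W)
a(V, y) = (y + (V + y)/(2*V))/(V + y) (a(V, y) = (y + (V + y)/((2*V)))/(V + y) = (y + (V + y)*(1/(2*V)))/(V + y) = (y + (V + y)/(2*V))/(V + y))
37*45 + a(U(-2), -3) = 37*45 + ((-7 - 2) - 3 + 2*(-7 - 2)*(-3))/(2*(-7 - 2)*((-7 - 2) - 3)) = 1665 + (½)*(-9 - 3 + 2*(-9)*(-3))/(-9*(-9 - 3)) = 1665 + (½)*(-⅑)*(-9 - 3 + 54)/(-12) = 1665 + (½)*(-⅑)*(-1/12)*42 = 1665 + 7/36 = 59947/36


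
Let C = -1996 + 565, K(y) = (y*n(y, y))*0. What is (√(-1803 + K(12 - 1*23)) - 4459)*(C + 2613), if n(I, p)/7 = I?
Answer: -5270538 + 1182*I*√1803 ≈ -5.2705e+6 + 50190.0*I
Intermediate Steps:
n(I, p) = 7*I
K(y) = 0 (K(y) = (y*(7*y))*0 = (7*y²)*0 = 0)
C = -1431
(√(-1803 + K(12 - 1*23)) - 4459)*(C + 2613) = (√(-1803 + 0) - 4459)*(-1431 + 2613) = (√(-1803) - 4459)*1182 = (I*√1803 - 4459)*1182 = (-4459 + I*√1803)*1182 = -5270538 + 1182*I*√1803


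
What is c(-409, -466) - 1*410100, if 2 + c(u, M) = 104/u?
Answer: -167731822/409 ≈ -4.1010e+5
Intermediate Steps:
c(u, M) = -2 + 104/u
c(-409, -466) - 1*410100 = (-2 + 104/(-409)) - 1*410100 = (-2 + 104*(-1/409)) - 410100 = (-2 - 104/409) - 410100 = -922/409 - 410100 = -167731822/409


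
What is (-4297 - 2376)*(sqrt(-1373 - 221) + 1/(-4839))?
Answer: 6673/4839 - 6673*I*sqrt(1594) ≈ 1.379 - 2.6642e+5*I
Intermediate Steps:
(-4297 - 2376)*(sqrt(-1373 - 221) + 1/(-4839)) = -6673*(sqrt(-1594) - 1/4839) = -6673*(I*sqrt(1594) - 1/4839) = -6673*(-1/4839 + I*sqrt(1594)) = 6673/4839 - 6673*I*sqrt(1594)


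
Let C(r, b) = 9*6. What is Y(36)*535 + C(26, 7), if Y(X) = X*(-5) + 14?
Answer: -88756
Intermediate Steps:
C(r, b) = 54
Y(X) = 14 - 5*X (Y(X) = -5*X + 14 = 14 - 5*X)
Y(36)*535 + C(26, 7) = (14 - 5*36)*535 + 54 = (14 - 180)*535 + 54 = -166*535 + 54 = -88810 + 54 = -88756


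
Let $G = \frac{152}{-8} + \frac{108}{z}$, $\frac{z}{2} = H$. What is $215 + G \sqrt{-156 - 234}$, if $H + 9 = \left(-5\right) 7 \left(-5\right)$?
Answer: $215 - \frac{1550 i \sqrt{390}}{83} \approx 215.0 - 368.8 i$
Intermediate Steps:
$H = 166$ ($H = -9 + \left(-5\right) 7 \left(-5\right) = -9 - -175 = -9 + 175 = 166$)
$z = 332$ ($z = 2 \cdot 166 = 332$)
$G = - \frac{1550}{83}$ ($G = \frac{152}{-8} + \frac{108}{332} = 152 \left(- \frac{1}{8}\right) + 108 \cdot \frac{1}{332} = -19 + \frac{27}{83} = - \frac{1550}{83} \approx -18.675$)
$215 + G \sqrt{-156 - 234} = 215 - \frac{1550 \sqrt{-156 - 234}}{83} = 215 - \frac{1550 \sqrt{-390}}{83} = 215 - \frac{1550 i \sqrt{390}}{83}$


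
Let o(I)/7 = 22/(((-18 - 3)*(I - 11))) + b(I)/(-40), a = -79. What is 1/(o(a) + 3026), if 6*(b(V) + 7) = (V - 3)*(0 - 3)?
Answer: 540/1630871 ≈ 0.00033111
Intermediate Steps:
b(V) = -11/2 - V/2 (b(V) = -7 + ((V - 3)*(0 - 3))/6 = -7 + ((-3 + V)*(-3))/6 = -7 + (9 - 3*V)/6 = -7 + (3/2 - V/2) = -11/2 - V/2)
o(I) = 77/80 + 154/(231 - 21*I) + 7*I/80 (o(I) = 7*(22/(((-18 - 3)*(I - 11))) + (-11/2 - I/2)/(-40)) = 7*(22/((-21*(-11 + I))) + (-11/2 - I/2)*(-1/40)) = 7*(22/(231 - 21*I) + (11/80 + I/80)) = 7*(11/80 + 22/(231 - 21*I) + I/80) = 77/80 + 154/(231 - 21*I) + 7*I/80)
1/(o(a) + 3026) = 1/((-4301 + 21*(-79)²)/(240*(-11 - 79)) + 3026) = 1/((1/240)*(-4301 + 21*6241)/(-90) + 3026) = 1/((1/240)*(-1/90)*(-4301 + 131061) + 3026) = 1/((1/240)*(-1/90)*126760 + 3026) = 1/(-3169/540 + 3026) = 1/(1630871/540) = 540/1630871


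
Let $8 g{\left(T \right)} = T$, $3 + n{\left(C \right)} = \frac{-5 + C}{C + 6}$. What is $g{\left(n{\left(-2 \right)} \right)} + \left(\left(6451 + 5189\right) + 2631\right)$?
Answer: $\frac{456653}{32} \approx 14270.0$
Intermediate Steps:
$n{\left(C \right)} = -3 + \frac{-5 + C}{6 + C}$ ($n{\left(C \right)} = -3 + \frac{-5 + C}{C + 6} = -3 + \frac{-5 + C}{6 + C}$)
$g{\left(T \right)} = \frac{T}{8}$
$g{\left(n{\left(-2 \right)} \right)} + \left(\left(6451 + 5189\right) + 2631\right) = \frac{\frac{1}{6 - 2} \left(-23 - -4\right)}{8} + \left(\left(6451 + 5189\right) + 2631\right) = \frac{\frac{1}{4} \left(-23 + 4\right)}{8} + \left(11640 + 2631\right) = \frac{\frac{1}{4} \left(-19\right)}{8} + 14271 = \frac{1}{8} \left(- \frac{19}{4}\right) + 14271 = - \frac{19}{32} + 14271 = \frac{456653}{32}$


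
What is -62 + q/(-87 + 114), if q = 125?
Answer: -1549/27 ≈ -57.370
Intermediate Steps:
-62 + q/(-87 + 114) = -62 + 125/(-87 + 114) = -62 + 125/27 = -1549/27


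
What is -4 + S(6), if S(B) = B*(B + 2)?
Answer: 44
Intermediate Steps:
S(B) = B*(2 + B)
-4 + S(6) = -4 + 6*(2 + 6) = -4 + 6*8 = -4 + 48 = 44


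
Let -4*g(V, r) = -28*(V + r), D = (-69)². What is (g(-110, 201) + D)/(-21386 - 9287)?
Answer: -5398/30673 ≈ -0.17599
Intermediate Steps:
D = 4761
g(V, r) = 7*V + 7*r (g(V, r) = -(-7)*(V + r) = -(-28*V - 28*r)/4 = 7*V + 7*r)
(g(-110, 201) + D)/(-21386 - 9287) = ((7*(-110) + 7*201) + 4761)/(-21386 - 9287) = ((-770 + 1407) + 4761)/(-30673) = (637 + 4761)*(-1/30673) = 5398*(-1/30673) = -5398/30673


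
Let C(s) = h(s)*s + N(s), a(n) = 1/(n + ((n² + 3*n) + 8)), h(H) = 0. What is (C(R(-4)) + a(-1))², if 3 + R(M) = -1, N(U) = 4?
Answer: 441/25 ≈ 17.640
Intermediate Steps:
R(M) = -4 (R(M) = -3 - 1 = -4)
a(n) = 1/(8 + n² + 4*n) (a(n) = 1/(n + (8 + n² + 3*n)) = 1/(8 + n² + 4*n))
C(s) = 4 (C(s) = 0*s + 4 = 0 + 4 = 4)
(C(R(-4)) + a(-1))² = (4 + 1/(8 + (-1)² + 4*(-1)))² = (4 + 1/(8 + 1 - 4))² = (4 + 1/5)² = (4 + ⅕)² = (21/5)² = 441/25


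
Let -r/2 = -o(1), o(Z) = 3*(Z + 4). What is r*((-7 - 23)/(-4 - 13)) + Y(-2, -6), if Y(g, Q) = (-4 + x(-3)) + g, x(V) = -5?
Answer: 713/17 ≈ 41.941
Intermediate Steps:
o(Z) = 12 + 3*Z (o(Z) = 3*(4 + Z) = 12 + 3*Z)
Y(g, Q) = -9 + g (Y(g, Q) = (-4 - 5) + g = -9 + g)
r = 30 (r = -(-2)*(12 + 3*1) = -(-2)*(12 + 3) = -(-2)*15 = -2*(-15) = 30)
r*((-7 - 23)/(-4 - 13)) + Y(-2, -6) = 30*((-7 - 23)/(-4 - 13)) + (-9 - 2) = 30*(-30/(-17)) - 11 = 30*(-30*(-1/17)) - 11 = 30*(30/17) - 11 = 900/17 - 11 = 713/17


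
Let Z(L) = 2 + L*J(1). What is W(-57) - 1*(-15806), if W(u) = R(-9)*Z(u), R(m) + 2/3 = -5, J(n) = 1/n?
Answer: 48353/3 ≈ 16118.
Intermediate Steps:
R(m) = -17/3 (R(m) = -⅔ - 5 = -17/3)
Z(L) = 2 + L (Z(L) = 2 + L/1 = 2 + L*1 = 2 + L)
W(u) = -34/3 - 17*u/3 (W(u) = -17*(2 + u)/3 = -34/3 - 17*u/3)
W(-57) - 1*(-15806) = (-34/3 - 17/3*(-57)) - 1*(-15806) = (-34/3 + 323) + 15806 = 935/3 + 15806 = 48353/3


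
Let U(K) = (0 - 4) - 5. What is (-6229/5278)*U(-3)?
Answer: 56061/5278 ≈ 10.622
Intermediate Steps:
U(K) = -9 (U(K) = -4 - 5 = -9)
(-6229/5278)*U(-3) = -6229/5278*(-9) = 56061/5278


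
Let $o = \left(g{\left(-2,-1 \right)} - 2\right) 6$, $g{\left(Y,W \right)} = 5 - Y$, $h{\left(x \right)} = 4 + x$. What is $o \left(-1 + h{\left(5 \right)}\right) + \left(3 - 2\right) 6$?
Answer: $246$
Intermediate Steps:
$o = 30$ ($o = \left(\left(5 - -2\right) - 2\right) 6 = \left(\left(5 + 2\right) - 2\right) 6 = \left(7 - 2\right) 6 = 5 \cdot 6 = 30$)
$o \left(-1 + h{\left(5 \right)}\right) + \left(3 - 2\right) 6 = 30 \left(-1 + \left(4 + 5\right)\right) + \left(3 - 2\right) 6 = 30 \left(-1 + 9\right) + 1 \cdot 6 = 30 \cdot 8 + 6 = 240 + 6 = 246$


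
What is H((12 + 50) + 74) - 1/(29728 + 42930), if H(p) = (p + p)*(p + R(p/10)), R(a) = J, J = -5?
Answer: 2588949855/72658 ≈ 35632.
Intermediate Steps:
R(a) = -5
H(p) = 2*p*(-5 + p) (H(p) = (p + p)*(p - 5) = (2*p)*(-5 + p) = 2*p*(-5 + p))
H((12 + 50) + 74) - 1/(29728 + 42930) = 2*((12 + 50) + 74)*(-5 + ((12 + 50) + 74)) - 1/(29728 + 42930) = 2*(62 + 74)*(-5 + (62 + 74)) - 1/72658 = 2*136*(-5 + 136) - 1*1/72658 = 2*136*131 - 1/72658 = 35632 - 1/72658 = 2588949855/72658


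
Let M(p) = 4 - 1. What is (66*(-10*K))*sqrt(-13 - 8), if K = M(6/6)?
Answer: -1980*I*sqrt(21) ≈ -9073.5*I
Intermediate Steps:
M(p) = 3
K = 3
(66*(-10*K))*sqrt(-13 - 8) = (66*(-10*3))*sqrt(-13 - 8) = (66*(-30))*sqrt(-21) = -1980*I*sqrt(21)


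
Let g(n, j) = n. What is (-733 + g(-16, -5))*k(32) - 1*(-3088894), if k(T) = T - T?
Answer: 3088894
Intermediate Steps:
k(T) = 0
(-733 + g(-16, -5))*k(32) - 1*(-3088894) = (-733 - 16)*0 - 1*(-3088894) = -749*0 + 3088894 = 0 + 3088894 = 3088894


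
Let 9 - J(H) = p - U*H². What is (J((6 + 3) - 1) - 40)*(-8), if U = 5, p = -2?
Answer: -2328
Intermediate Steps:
J(H) = 11 + 5*H² (J(H) = 9 - (-2 - 5*H²) = 9 + (2 + 5*H²) = 11 + 5*H²)
(J((6 + 3) - 1) - 40)*(-8) = ((11 + 5*((6 + 3) - 1)²) - 40)*(-8) = ((11 + 5*(9 - 1)²) - 40)*(-8) = ((11 + 5*8²) - 40)*(-8) = ((11 + 5*64) - 40)*(-8) = ((11 + 320) - 40)*(-8) = (331 - 40)*(-8) = 291*(-8) = -2328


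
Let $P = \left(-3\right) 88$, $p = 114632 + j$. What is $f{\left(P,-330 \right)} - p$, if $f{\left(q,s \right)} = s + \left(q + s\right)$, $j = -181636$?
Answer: $66080$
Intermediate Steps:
$p = -67004$ ($p = 114632 - 181636 = -67004$)
$P = -264$
$f{\left(q,s \right)} = q + 2 s$
$f{\left(P,-330 \right)} - p = \left(-264 + 2 \left(-330\right)\right) - -67004 = \left(-264 - 660\right) + 67004 = -924 + 67004 = 66080$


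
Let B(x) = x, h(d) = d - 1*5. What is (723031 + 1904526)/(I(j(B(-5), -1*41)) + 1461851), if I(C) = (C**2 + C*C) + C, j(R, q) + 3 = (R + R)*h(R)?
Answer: 2627557/1480766 ≈ 1.7745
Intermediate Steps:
h(d) = -5 + d (h(d) = d - 5 = -5 + d)
j(R, q) = -3 + 2*R*(-5 + R) (j(R, q) = -3 + (R + R)*(-5 + R) = -3 + (2*R)*(-5 + R) = -3 + 2*R*(-5 + R))
I(C) = C + 2*C**2 (I(C) = (C**2 + C**2) + C = 2*C**2 + C = C + 2*C**2)
(723031 + 1904526)/(I(j(B(-5), -1*41)) + 1461851) = (723031 + 1904526)/((-3 + 2*(-5)*(-5 - 5))*(1 + 2*(-3 + 2*(-5)*(-5 - 5))) + 1461851) = 2627557/((-3 + 2*(-5)*(-10))*(1 + 2*(-3 + 2*(-5)*(-10))) + 1461851) = 2627557/((-3 + 100)*(1 + 2*(-3 + 100)) + 1461851) = 2627557/(97*(1 + 2*97) + 1461851) = 2627557/(97*(1 + 194) + 1461851) = 2627557/(97*195 + 1461851) = 2627557/(18915 + 1461851) = 2627557/1480766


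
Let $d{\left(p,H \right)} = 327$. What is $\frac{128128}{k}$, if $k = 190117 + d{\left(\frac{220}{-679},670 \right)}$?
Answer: $\frac{32032}{47611} \approx 0.67279$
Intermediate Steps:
$k = 190444$ ($k = 190117 + 327 = 190444$)
$\frac{128128}{k} = \frac{128128}{190444} = 128128 \cdot \frac{1}{190444} = \frac{32032}{47611}$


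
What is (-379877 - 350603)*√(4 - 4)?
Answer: 0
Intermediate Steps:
(-379877 - 350603)*√(4 - 4) = -730480*√0 = -730480*0 = 0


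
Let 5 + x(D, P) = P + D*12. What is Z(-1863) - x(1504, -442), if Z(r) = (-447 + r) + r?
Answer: -21774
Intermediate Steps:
Z(r) = -447 + 2*r
x(D, P) = -5 + P + 12*D (x(D, P) = -5 + (P + D*12) = -5 + (P + 12*D) = -5 + P + 12*D)
Z(-1863) - x(1504, -442) = (-447 + 2*(-1863)) - (-5 - 442 + 12*1504) = (-447 - 3726) - (-5 - 442 + 18048) = -4173 - 1*17601 = -4173 - 17601 = -21774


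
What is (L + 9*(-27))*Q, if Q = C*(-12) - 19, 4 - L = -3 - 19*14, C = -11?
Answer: 3390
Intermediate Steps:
L = 273 (L = 4 - (-3 - 19*14) = 4 - (-3 - 266) = 4 - 1*(-269) = 4 + 269 = 273)
Q = 113 (Q = -11*(-12) - 19 = 132 - 19 = 113)
(L + 9*(-27))*Q = (273 + 9*(-27))*113 = (273 - 243)*113 = 30*113 = 3390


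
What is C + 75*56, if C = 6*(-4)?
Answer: 4176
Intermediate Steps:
C = -24
C + 75*56 = -24 + 75*56 = -24 + 4200 = 4176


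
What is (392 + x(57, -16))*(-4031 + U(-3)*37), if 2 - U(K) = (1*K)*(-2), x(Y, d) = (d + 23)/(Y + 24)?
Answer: -44240287/27 ≈ -1.6385e+6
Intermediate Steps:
x(Y, d) = (23 + d)/(24 + Y)
U(K) = 2 + 2*K (U(K) = 2 - 1*K*(-2) = 2 - K*(-2) = 2 - (-2)*K = 2 + 2*K)
(392 + x(57, -16))*(-4031 + U(-3)*37) = (392 + (23 - 16)/(24 + 57))*(-4031 + (2 + 2*(-3))*37) = (392 + 7/81)*(-4031 + (2 - 6)*37) = (392 + (1/81)*7)*(-4031 - 4*37) = (392 + 7/81)*(-4031 - 148) = (31759/81)*(-4179) = -44240287/27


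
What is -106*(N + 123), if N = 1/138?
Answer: -899675/69 ≈ -13039.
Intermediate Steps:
N = 1/138 ≈ 0.0072464
-106*(N + 123) = -106*(1/138 + 123) = -106*16975/138 = -899675/69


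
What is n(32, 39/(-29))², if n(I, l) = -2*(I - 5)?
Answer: 2916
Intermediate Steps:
n(I, l) = 10 - 2*I (n(I, l) = -2*(-5 + I) = 10 - 2*I)
n(32, 39/(-29))² = (10 - 2*32)² = (10 - 64)² = (-54)² = 2916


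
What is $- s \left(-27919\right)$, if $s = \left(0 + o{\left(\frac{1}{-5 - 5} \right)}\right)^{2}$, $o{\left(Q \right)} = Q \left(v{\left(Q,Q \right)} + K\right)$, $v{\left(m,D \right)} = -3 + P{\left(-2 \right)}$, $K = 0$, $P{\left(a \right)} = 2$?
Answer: $\frac{27919}{100} \approx 279.19$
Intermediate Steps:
$v{\left(m,D \right)} = -1$ ($v{\left(m,D \right)} = -3 + 2 = -1$)
$o{\left(Q \right)} = - Q$ ($o{\left(Q \right)} = Q \left(-1 + 0\right) = Q \left(-1\right) = - Q$)
$s = \frac{1}{100}$ ($s = \left(0 - \frac{1}{-5 - 5}\right)^{2} = \left(0 - \frac{1}{-10}\right)^{2} = \left(0 - - \frac{1}{10}\right)^{2} = \left(0 + \frac{1}{10}\right)^{2} = \left(\frac{1}{10}\right)^{2} = \frac{1}{100} \approx 0.01$)
$- s \left(-27919\right) = \left(-1\right) \frac{1}{100} \left(-27919\right) = \left(- \frac{1}{100}\right) \left(-27919\right) = \frac{27919}{100}$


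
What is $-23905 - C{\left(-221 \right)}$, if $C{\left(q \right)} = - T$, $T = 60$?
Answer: $-23845$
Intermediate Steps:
$C{\left(q \right)} = -60$ ($C{\left(q \right)} = \left(-1\right) 60 = -60$)
$-23905 - C{\left(-221 \right)} = -23905 - -60 = -23905 + 60 = -23845$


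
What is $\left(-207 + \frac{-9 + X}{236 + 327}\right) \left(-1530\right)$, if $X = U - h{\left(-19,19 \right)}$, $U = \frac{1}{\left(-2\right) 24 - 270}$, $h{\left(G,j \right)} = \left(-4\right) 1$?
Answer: $\frac{9450715395}{29839} \approx 3.1672 \cdot 10^{5}$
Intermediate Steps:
$h{\left(G,j \right)} = -4$
$U = - \frac{1}{318}$ ($U = \frac{1}{-48 - 270} = \frac{1}{-318} = - \frac{1}{318} \approx -0.0031447$)
$X = \frac{1271}{318}$ ($X = - \frac{1}{318} - -4 = - \frac{1}{318} + 4 = \frac{1271}{318} \approx 3.9969$)
$\left(-207 + \frac{-9 + X}{236 + 327}\right) \left(-1530\right) = \left(-207 + \frac{-9 + \frac{1271}{318}}{236 + 327}\right) \left(-1530\right) = \left(-207 - \frac{1591}{318 \cdot 563}\right) \left(-1530\right) = \left(-207 - \frac{1591}{179034}\right) \left(-1530\right) = \left(- \frac{37061629}{179034}\right) \left(-1530\right) = \frac{9450715395}{29839}$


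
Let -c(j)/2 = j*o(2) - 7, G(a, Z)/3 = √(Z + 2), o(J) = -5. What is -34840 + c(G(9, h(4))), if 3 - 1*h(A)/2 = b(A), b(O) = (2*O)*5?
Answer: -34826 + 180*I*√2 ≈ -34826.0 + 254.56*I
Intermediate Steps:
b(O) = 10*O
h(A) = 6 - 20*A
G(a, Z) = 3*√(2 + Z) (G(a, Z) = 3*√(Z + 2) = 3*√(2 + Z))
c(j) = 14 + 10*j (c(j) = -2*(j*(-5) - 7) = -2*(-5*j - 7) = -2*(-7 - 5*j) = 14 + 10*j)
-34840 + c(G(9, h(4))) = -34840 + (14 + 10*(3*√(2 + (6 - 20*4)))) = -34840 + (14 + 10*(3*√(2 + (6 - 80)))) = -34840 + (14 + 10*(3*√(2 - 74))) = -34840 + (14 + 10*(3*√(-72))) = -34840 + (14 + 10*(3*(6*I*√2))) = -34840 + (14 + 10*(18*I*√2)) = -34840 + (14 + 180*I*√2) = -34826 + 180*I*√2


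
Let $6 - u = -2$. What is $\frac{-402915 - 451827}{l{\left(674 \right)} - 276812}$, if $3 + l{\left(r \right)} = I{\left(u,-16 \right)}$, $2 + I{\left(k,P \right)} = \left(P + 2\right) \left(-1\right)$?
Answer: $\frac{854742}{276803} \approx 3.0879$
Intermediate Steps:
$u = 8$ ($u = 6 - -2 = 6 + 2 = 8$)
$I{\left(k,P \right)} = -4 - P$ ($I{\left(k,P \right)} = -2 + \left(P + 2\right) \left(-1\right) = -2 + \left(2 + P\right) \left(-1\right) = -2 - \left(2 + P\right) = -4 - P$)
$l{\left(r \right)} = 9$ ($l{\left(r \right)} = -3 - -12 = -3 + \left(-4 + 16\right) = -3 + 12 = 9$)
$\frac{-402915 - 451827}{l{\left(674 \right)} - 276812} = \frac{-402915 - 451827}{9 - 276812} = - \frac{854742}{-276803} = \left(-854742\right) \left(- \frac{1}{276803}\right) = \frac{854742}{276803}$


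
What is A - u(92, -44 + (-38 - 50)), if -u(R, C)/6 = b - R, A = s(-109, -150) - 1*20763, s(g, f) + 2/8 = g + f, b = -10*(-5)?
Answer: -85097/4 ≈ -21274.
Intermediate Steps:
b = 50
s(g, f) = -¼ + f + g (s(g, f) = -¼ + (g + f) = -¼ + (f + g) = -¼ + f + g)
A = -84089/4 (A = (-¼ - 150 - 109) - 1*20763 = -1037/4 - 20763 = -84089/4 ≈ -21022.)
u(R, C) = -300 + 6*R (u(R, C) = -6*(50 - R) = -300 + 6*R)
A - u(92, -44 + (-38 - 50)) = -84089/4 - (-300 + 6*92) = -84089/4 - (-300 + 552) = -84089/4 - 1*252 = -84089/4 - 252 = -85097/4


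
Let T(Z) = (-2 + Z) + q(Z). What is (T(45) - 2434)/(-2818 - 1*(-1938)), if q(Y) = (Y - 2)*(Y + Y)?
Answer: -1479/880 ≈ -1.6807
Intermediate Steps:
q(Y) = 2*Y*(-2 + Y) (q(Y) = (-2 + Y)*(2*Y) = 2*Y*(-2 + Y))
T(Z) = -2 + Z + 2*Z*(-2 + Z) (T(Z) = (-2 + Z) + 2*Z*(-2 + Z) = -2 + Z + 2*Z*(-2 + Z))
(T(45) - 2434)/(-2818 - 1*(-1938)) = ((-2 + 45 + 2*45*(-2 + 45)) - 2434)/(-2818 - 1*(-1938)) = ((-2 + 45 + 2*45*43) - 2434)/(-2818 + 1938) = ((-2 + 45 + 3870) - 2434)/(-880) = (3913 - 2434)*(-1/880) = 1479*(-1/880) = -1479/880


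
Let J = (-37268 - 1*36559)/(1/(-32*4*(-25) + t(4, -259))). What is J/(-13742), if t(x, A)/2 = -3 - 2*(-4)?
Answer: 118492335/6871 ≈ 17245.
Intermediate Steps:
t(x, A) = 10 (t(x, A) = 2*(-3 - 2*(-4)) = 2*(-3 + 8) = 2*5 = 10)
J = -236984670 (J = (-37268 - 1*36559)/(1/(-32*4*(-25) + 10)) = (-37268 - 36559)/(1/(-128*(-25) + 10)) = -73827/(1/(3200 + 10)) = -73827/(1/3210) = -73827/1/3210 = -73827*3210 = -236984670)
J/(-13742) = -236984670/(-13742) = -236984670*(-1/13742) = 118492335/6871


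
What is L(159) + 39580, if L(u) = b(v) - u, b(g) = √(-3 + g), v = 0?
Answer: 39421 + I*√3 ≈ 39421.0 + 1.732*I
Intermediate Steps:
L(u) = -u + I*√3 (L(u) = √(-3 + 0) - u = √(-3) - u = I*√3 - u = -u + I*√3)
L(159) + 39580 = (-1*159 + I*√3) + 39580 = (-159 + I*√3) + 39580 = 39421 + I*√3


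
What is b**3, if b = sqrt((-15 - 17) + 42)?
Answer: 10*sqrt(10) ≈ 31.623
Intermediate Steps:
b = sqrt(10) (b = sqrt(-32 + 42) = sqrt(10) ≈ 3.1623)
b**3 = (sqrt(10))**3 = 10*sqrt(10)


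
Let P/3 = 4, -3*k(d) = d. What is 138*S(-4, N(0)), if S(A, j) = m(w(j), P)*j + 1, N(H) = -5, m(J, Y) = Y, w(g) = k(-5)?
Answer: -8142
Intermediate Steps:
k(d) = -d/3
P = 12 (P = 3*4 = 12)
w(g) = 5/3 (w(g) = -⅓*(-5) = 5/3)
S(A, j) = 1 + 12*j (S(A, j) = 12*j + 1 = 1 + 12*j)
138*S(-4, N(0)) = 138*(1 + 12*(-5)) = 138*(1 - 60) = 138*(-59) = -8142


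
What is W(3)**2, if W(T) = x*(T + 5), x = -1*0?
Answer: 0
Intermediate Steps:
x = 0
W(T) = 0 (W(T) = 0*(T + 5) = 0*(5 + T) = 0)
W(3)**2 = 0**2 = 0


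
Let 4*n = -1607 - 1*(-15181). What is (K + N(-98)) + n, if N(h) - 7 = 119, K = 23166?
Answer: 53371/2 ≈ 26686.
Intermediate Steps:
N(h) = 126 (N(h) = 7 + 119 = 126)
n = 6787/2 (n = (-1607 - 1*(-15181))/4 = (-1607 + 15181)/4 = (¼)*13574 = 6787/2 ≈ 3393.5)
(K + N(-98)) + n = (23166 + 126) + 6787/2 = 23292 + 6787/2 = 53371/2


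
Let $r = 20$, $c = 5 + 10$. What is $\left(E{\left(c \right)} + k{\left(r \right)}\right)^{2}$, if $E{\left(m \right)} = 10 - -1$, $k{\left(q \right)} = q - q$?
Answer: $121$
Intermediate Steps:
$c = 15$
$k{\left(q \right)} = 0$
$E{\left(m \right)} = 11$ ($E{\left(m \right)} = 10 + 1 = 11$)
$\left(E{\left(c \right)} + k{\left(r \right)}\right)^{2} = \left(11 + 0\right)^{2} = 11^{2} = 121$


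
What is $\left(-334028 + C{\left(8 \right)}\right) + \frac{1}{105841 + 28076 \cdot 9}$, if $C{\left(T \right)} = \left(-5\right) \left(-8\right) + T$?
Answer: $- \frac{119740179499}{358525} \approx -3.3398 \cdot 10^{5}$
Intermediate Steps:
$C{\left(T \right)} = 40 + T$
$\left(-334028 + C{\left(8 \right)}\right) + \frac{1}{105841 + 28076 \cdot 9} = \left(-334028 + \left(40 + 8\right)\right) + \frac{1}{105841 + 28076 \cdot 9} = \left(-334028 + 48\right) + \frac{1}{105841 + 252684} = -333980 + \frac{1}{358525} = - \frac{119740179499}{358525}$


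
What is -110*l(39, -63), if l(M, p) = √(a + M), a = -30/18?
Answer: -440*√21/3 ≈ -672.11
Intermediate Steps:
a = -5/3 (a = -30*1/18 = -5/3 ≈ -1.6667)
l(M, p) = √(-5/3 + M)
-110*l(39, -63) = -110*√(-15 + 9*39)/3 = -110*√(-15 + 351)/3 = -110*√336/3 = -110*4*√21/3 = -440*√21/3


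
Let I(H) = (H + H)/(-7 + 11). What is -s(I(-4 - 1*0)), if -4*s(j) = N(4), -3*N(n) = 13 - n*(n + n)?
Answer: 19/12 ≈ 1.5833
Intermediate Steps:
I(H) = H/2 (I(H) = (2*H)/4 = (2*H)*(1/4) = H/2)
N(n) = -13/3 + 2*n**2/3 (N(n) = -(13 - n*(n + n))/3 = -(13 - n*2*n)/3 = -(13 - 2*n**2)/3 = -13/3 + 2*n**2/3)
s(j) = -19/12 (s(j) = -(-13/3 + (2/3)*4**2)/4 = -(-13/3 + (2/3)*16)/4 = -(-13/3 + 32/3)/4 = -1/4*19/3 = -19/12)
-s(I(-4 - 1*0)) = -1*(-19/12) = 19/12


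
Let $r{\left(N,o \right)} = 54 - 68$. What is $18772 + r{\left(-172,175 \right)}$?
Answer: $18758$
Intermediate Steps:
$r{\left(N,o \right)} = -14$ ($r{\left(N,o \right)} = 54 - 68 = -14$)
$18772 + r{\left(-172,175 \right)} = 18772 - 14 = 18758$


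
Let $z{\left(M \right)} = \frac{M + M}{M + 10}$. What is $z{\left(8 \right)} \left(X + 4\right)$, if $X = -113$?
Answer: $- \frac{872}{9} \approx -96.889$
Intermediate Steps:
$z{\left(M \right)} = \frac{2 M}{10 + M}$
$z{\left(8 \right)} \left(X + 4\right) = 2 \cdot 8 \frac{1}{10 + 8} \left(-113 + 4\right) = 2 \cdot 8 \cdot \frac{1}{18} \left(-109\right) = \frac{8}{9} \left(-109\right) = - \frac{872}{9}$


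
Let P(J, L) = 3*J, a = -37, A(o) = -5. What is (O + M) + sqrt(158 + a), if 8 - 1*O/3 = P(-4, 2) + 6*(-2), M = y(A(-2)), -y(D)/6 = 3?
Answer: 89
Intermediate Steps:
y(D) = -18 (y(D) = -6*3 = -18)
M = -18
O = 96 (O = 24 - 3*(3*(-4) + 6*(-2)) = 24 - 3*(-12 - 12) = 24 - 3*(-24) = 24 + 72 = 96)
(O + M) + sqrt(158 + a) = (96 - 18) + sqrt(158 - 37) = 78 + sqrt(121) = 78 + 11 = 89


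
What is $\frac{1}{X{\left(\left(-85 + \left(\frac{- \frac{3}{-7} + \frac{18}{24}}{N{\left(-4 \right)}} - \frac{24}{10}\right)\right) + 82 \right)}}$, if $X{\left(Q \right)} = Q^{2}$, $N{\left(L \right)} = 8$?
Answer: $\frac{1254400}{34609689} \approx 0.036244$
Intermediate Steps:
$\frac{1}{X{\left(\left(-85 + \left(\frac{- \frac{3}{-7} + \frac{18}{24}}{N{\left(-4 \right)}} - \frac{24}{10}\right)\right) + 82 \right)}} = \frac{1}{\left(\left(-85 - \left(\frac{12}{5} - \frac{- \frac{3}{-7} + \frac{18}{24}}{8}\right)\right) + 82\right)^{2}} = \frac{1}{\left(\left(-85 - \left(\frac{12}{5} - \left(\left(-3\right) \left(- \frac{1}{7}\right) + 18 \cdot \frac{1}{24}\right) \frac{1}{8}\right)\right) + 82\right)^{2}} = \frac{1}{\left(\left(-85 - \left(\frac{12}{5} - \left(\frac{3}{7} + \frac{3}{4}\right) \frac{1}{8}\right)\right) + 82\right)^{2}} = \frac{1}{\left(\left(-85 + \left(\frac{33}{28} \cdot \frac{1}{8} - \frac{12}{5}\right)\right) + 82\right)^{2}} = \frac{1}{\left(\left(-85 + \left(\frac{33}{224} - \frac{12}{5}\right)\right) + 82\right)^{2}} = \frac{1}{\left(\left(-85 - \frac{2523}{1120}\right) + 82\right)^{2}} = \frac{1}{\left(- \frac{97723}{1120} + 82\right)^{2}} = \frac{1}{\left(- \frac{5883}{1120}\right)^{2}} = \frac{1}{\frac{34609689}{1254400}} = \frac{1254400}{34609689}$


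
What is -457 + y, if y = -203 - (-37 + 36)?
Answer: -659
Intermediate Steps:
y = -202 (y = -203 - 1*(-1) = -203 + 1 = -202)
-457 + y = -457 - 202 = -659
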